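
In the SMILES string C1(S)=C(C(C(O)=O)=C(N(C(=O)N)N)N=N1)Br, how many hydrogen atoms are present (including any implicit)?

6

Hydrogens are implicit in SMILES; fill each atom to its normal valence:
  4 × C (aromatic): no H
  2 × C: no H
  2 × N: 2 H each → 4
  2 × N (aromatic): no H
  2 × O: no H
  1 × Br: no H
  1 × N: no H
  1 × O: 1 H
  1 × S: 1 H
  Total hydrogens = 6.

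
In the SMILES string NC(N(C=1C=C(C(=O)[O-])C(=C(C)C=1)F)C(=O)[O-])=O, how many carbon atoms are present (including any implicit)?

10

The symbol for carbon appears 10 times in the SMILES.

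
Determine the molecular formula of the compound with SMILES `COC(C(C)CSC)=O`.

C6H12O2S

Heavy atoms from the SMILES: 6 C, 2 O, 1 S.
Implicit hydrogens by atom environment:
  3 × C: 3 H each → 9
  2 × O: no H
  1 × C: 2 H
  1 × C: 1 H
  1 × C: no H
  1 × S: no H
  Total hydrogens = 12.
Molecular formula: C6H12O2S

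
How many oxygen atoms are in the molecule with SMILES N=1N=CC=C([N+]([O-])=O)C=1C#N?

The symbol for oxygen appears 2 times in the SMILES.

2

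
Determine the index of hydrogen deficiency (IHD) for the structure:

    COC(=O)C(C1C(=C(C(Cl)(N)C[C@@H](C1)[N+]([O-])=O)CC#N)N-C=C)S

7

Molecular formula from the SMILES: C14H19ClN4O4S.
DoU = (2C + 2 + N − H − X)/2 = (2·14 + 2 + 4 − 19 − 1)/2 = 14/2 = 7.
(Structurally: 1 ring(s) + 6 π bond(s) = 7.)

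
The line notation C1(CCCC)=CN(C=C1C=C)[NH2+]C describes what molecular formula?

C11H19N2+

Heavy atoms from the SMILES: 11 C, 2 N.
Implicit hydrogens by atom environment:
  4 × C: 2 H each → 8
  2 × C: 3 H each → 6
  2 × C (aromatic): 1 H each → 2
  2 × C (aromatic): no H
  1 × C: 1 H
  1 × N (charge +1): 2 H
  1 × N (aromatic): no H
  Total hydrogens = 19.
Net charge +1.
Molecular formula: C11H19N2+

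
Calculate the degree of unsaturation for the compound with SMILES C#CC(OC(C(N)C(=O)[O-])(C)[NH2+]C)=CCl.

Molecular formula from the SMILES: C9H13ClN2O3.
DoU = (2C + 2 + N − H − X)/2 = (2·9 + 2 + 2 − 13 − 1)/2 = 8/2 = 4.
(Structurally: 0 ring(s) + 4 π bond(s) = 4.)

4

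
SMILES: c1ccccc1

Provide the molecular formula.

Heavy atoms from the SMILES: 6 C.
Implicit hydrogens by atom environment:
  6 × C (aromatic): 1 H each → 6
  Total hydrogens = 6.
Molecular formula: C6H6

C6H6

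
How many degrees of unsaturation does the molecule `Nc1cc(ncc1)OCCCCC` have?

4

Molecular formula from the SMILES: C10H16N2O.
DoU = (2C + 2 + N − H − X)/2 = (2·10 + 2 + 2 − 16 − 0)/2 = 8/2 = 4.
(Structurally: 1 ring(s) + 3 π bond(s) = 4.)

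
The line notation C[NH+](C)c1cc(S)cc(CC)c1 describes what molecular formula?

Heavy atoms from the SMILES: 10 C, 1 N, 1 S.
Implicit hydrogens by atom environment:
  3 × C: 3 H each → 9
  3 × C (aromatic): 1 H each → 3
  3 × C (aromatic): no H
  1 × C: 2 H
  1 × N (charge +1): 1 H
  1 × S: 1 H
  Total hydrogens = 16.
Net charge +1.
Molecular formula: C10H16NS+

C10H16NS+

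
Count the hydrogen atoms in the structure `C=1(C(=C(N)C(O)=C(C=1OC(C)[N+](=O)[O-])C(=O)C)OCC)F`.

Hydrogens are implicit in SMILES; fill each atom to its normal valence:
  6 × C (aromatic): no H
  4 × O: no H
  3 × C: 3 H each → 9
  1 × C: 2 H
  1 × C: 1 H
  1 × C: no H
  1 × F: no H
  1 × N: 2 H
  1 × N (charge +1): no H
  1 × O: 1 H
  1 × O (charge -1): no H
  Total hydrogens = 15.

15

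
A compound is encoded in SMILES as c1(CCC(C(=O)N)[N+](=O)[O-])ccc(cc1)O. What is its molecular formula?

Heavy atoms from the SMILES: 10 C, 2 N, 4 O.
Implicit hydrogens by atom environment:
  4 × C (aromatic): 1 H each → 4
  2 × C: 2 H each → 4
  2 × C (aromatic): no H
  2 × O: no H
  1 × C: 1 H
  1 × C: no H
  1 × N: 2 H
  1 × N (charge +1): no H
  1 × O: 1 H
  1 × O (charge -1): no H
  Total hydrogens = 12.
Molecular formula: C10H12N2O4

C10H12N2O4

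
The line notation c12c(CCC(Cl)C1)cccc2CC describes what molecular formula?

Heavy atoms from the SMILES: 12 C, 1 Cl.
Implicit hydrogens by atom environment:
  4 × C: 2 H each → 8
  3 × C (aromatic): 1 H each → 3
  3 × C (aromatic): no H
  1 × C: 3 H
  1 × C: 1 H
  1 × Cl: no H
  Total hydrogens = 15.
Molecular formula: C12H15Cl

C12H15Cl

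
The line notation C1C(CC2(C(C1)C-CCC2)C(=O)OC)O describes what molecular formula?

Heavy atoms from the SMILES: 12 C, 3 O.
Implicit hydrogens by atom environment:
  7 × C: 2 H each → 14
  2 × C: 1 H each → 2
  2 × C: no H
  2 × O: no H
  1 × C: 3 H
  1 × O: 1 H
  Total hydrogens = 20.
Molecular formula: C12H20O3

C12H20O3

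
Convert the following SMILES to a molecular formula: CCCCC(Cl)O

Heavy atoms from the SMILES: 5 C, 1 Cl, 1 O.
Implicit hydrogens by atom environment:
  3 × C: 2 H each → 6
  1 × C: 3 H
  1 × C: 1 H
  1 × Cl: no H
  1 × O: 1 H
  Total hydrogens = 11.
Molecular formula: C5H11ClO

C5H11ClO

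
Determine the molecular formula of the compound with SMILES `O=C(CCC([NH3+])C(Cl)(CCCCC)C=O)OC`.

Heavy atoms from the SMILES: 12 C, 1 Cl, 1 N, 3 O.
Implicit hydrogens by atom environment:
  6 × C: 2 H each → 12
  3 × O: no H
  2 × C: 3 H each → 6
  2 × C: 1 H each → 2
  2 × C: no H
  1 × Cl: no H
  1 × N (charge +1): 3 H
  Total hydrogens = 23.
Net charge +1.
Molecular formula: C12H23ClNO3+

C12H23ClNO3+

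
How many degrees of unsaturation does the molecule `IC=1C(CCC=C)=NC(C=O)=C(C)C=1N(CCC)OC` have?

6

Molecular formula from the SMILES: C15H21IN2O2.
DoU = (2C + 2 + N − H − X)/2 = (2·15 + 2 + 2 − 21 − 1)/2 = 12/2 = 6.
(Structurally: 1 ring(s) + 5 π bond(s) = 6.)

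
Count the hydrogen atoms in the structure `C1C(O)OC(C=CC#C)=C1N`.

Hydrogens are implicit in SMILES; fill each atom to its normal valence:
  4 × C: 1 H each → 4
  3 × C: no H
  1 × C: 2 H
  1 × N: 2 H
  1 × O: 1 H
  1 × O: no H
  Total hydrogens = 9.

9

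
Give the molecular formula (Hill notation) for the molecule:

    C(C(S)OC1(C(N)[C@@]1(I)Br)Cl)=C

C6H8BrClINOS

Heavy atoms from the SMILES: 1 Br, 6 C, 1 Cl, 1 I, 1 N, 1 O, 1 S.
Implicit hydrogens by atom environment:
  3 × C: 1 H each → 3
  2 × C: no H
  1 × Br: no H
  1 × C: 2 H
  1 × Cl: no H
  1 × I: no H
  1 × N: 2 H
  1 × O: no H
  1 × S: 1 H
  Total hydrogens = 8.
Molecular formula: C6H8BrClINOS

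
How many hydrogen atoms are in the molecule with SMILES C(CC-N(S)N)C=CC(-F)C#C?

Hydrogens are implicit in SMILES; fill each atom to its normal valence:
  4 × C: 1 H each → 4
  3 × C: 2 H each → 6
  1 × C: no H
  1 × F: no H
  1 × N: 2 H
  1 × N: no H
  1 × S: 1 H
  Total hydrogens = 13.

13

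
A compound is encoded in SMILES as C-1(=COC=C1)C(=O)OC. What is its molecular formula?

C6H6O3

Heavy atoms from the SMILES: 6 C, 3 O.
Implicit hydrogens by atom environment:
  3 × C (aromatic): 1 H each → 3
  2 × O: no H
  1 × C: 3 H
  1 × C (aromatic): no H
  1 × C: no H
  1 × O (aromatic): no H
  Total hydrogens = 6.
Molecular formula: C6H6O3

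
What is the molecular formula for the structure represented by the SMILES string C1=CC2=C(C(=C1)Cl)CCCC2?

C10H11Cl

Heavy atoms from the SMILES: 10 C, 1 Cl.
Implicit hydrogens by atom environment:
  4 × C: 2 H each → 8
  3 × C (aromatic): 1 H each → 3
  3 × C (aromatic): no H
  1 × Cl: no H
  Total hydrogens = 11.
Molecular formula: C10H11Cl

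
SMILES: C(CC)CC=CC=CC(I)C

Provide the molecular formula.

C10H17I

Heavy atoms from the SMILES: 10 C, 1 I.
Implicit hydrogens by atom environment:
  5 × C: 1 H each → 5
  3 × C: 2 H each → 6
  2 × C: 3 H each → 6
  1 × I: no H
  Total hydrogens = 17.
Molecular formula: C10H17I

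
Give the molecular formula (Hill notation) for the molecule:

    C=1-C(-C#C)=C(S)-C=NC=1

Heavy atoms from the SMILES: 7 C, 1 N, 1 S.
Implicit hydrogens by atom environment:
  3 × C (aromatic): 1 H each → 3
  2 × C (aromatic): no H
  1 × C: 1 H
  1 × C: no H
  1 × N (aromatic): no H
  1 × S: 1 H
  Total hydrogens = 5.
Molecular formula: C7H5NS

C7H5NS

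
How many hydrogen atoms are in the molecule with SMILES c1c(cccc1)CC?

Hydrogens are implicit in SMILES; fill each atom to its normal valence:
  5 × C (aromatic): 1 H each → 5
  1 × C: 3 H
  1 × C: 2 H
  1 × C (aromatic): no H
  Total hydrogens = 10.

10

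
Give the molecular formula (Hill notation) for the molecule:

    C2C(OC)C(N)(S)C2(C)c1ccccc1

Heavy atoms from the SMILES: 12 C, 1 N, 1 O, 1 S.
Implicit hydrogens by atom environment:
  5 × C (aromatic): 1 H each → 5
  2 × C: 3 H each → 6
  2 × C: no H
  1 × C: 2 H
  1 × C: 1 H
  1 × C (aromatic): no H
  1 × N: 2 H
  1 × O: no H
  1 × S: 1 H
  Total hydrogens = 17.
Molecular formula: C12H17NOS

C12H17NOS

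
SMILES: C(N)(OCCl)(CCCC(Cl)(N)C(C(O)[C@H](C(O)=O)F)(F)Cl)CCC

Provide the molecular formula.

Heavy atoms from the SMILES: 13 C, 3 Cl, 2 F, 2 N, 4 O.
Implicit hydrogens by atom environment:
  6 × C: 2 H each → 12
  4 × C: no H
  3 × Cl: no H
  2 × C: 1 H each → 2
  2 × F: no H
  2 × N: 2 H each → 4
  2 × O: 1 H each → 2
  2 × O: no H
  1 × C: 3 H
  Total hydrogens = 23.
Molecular formula: C13H23Cl3F2N2O4

C13H23Cl3F2N2O4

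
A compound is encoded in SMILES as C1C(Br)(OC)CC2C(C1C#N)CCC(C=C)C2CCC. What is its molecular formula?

C17H26BrNO

Heavy atoms from the SMILES: 1 Br, 17 C, 1 N, 1 O.
Implicit hydrogens by atom environment:
  7 × C: 2 H each → 14
  6 × C: 1 H each → 6
  2 × C: 3 H each → 6
  2 × C: no H
  1 × Br: no H
  1 × N: no H
  1 × O: no H
  Total hydrogens = 26.
Molecular formula: C17H26BrNO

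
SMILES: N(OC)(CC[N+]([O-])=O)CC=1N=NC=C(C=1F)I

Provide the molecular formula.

Heavy atoms from the SMILES: 8 C, 1 F, 1 I, 4 N, 3 O.
Implicit hydrogens by atom environment:
  3 × C: 2 H each → 6
  3 × C (aromatic): no H
  2 × N (aromatic): no H
  2 × O: no H
  1 × C: 3 H
  1 × C (aromatic): 1 H
  1 × F: no H
  1 × I: no H
  1 × N: no H
  1 × N (charge +1): no H
  1 × O (charge -1): no H
  Total hydrogens = 10.
Molecular formula: C8H10FIN4O3

C8H10FIN4O3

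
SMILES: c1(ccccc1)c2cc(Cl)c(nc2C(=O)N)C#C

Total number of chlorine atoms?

1

The symbol for chlorine appears 1 time in the SMILES.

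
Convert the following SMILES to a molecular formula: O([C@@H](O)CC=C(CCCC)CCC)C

Heavy atoms from the SMILES: 12 C, 2 O.
Implicit hydrogens by atom environment:
  6 × C: 2 H each → 12
  3 × C: 3 H each → 9
  2 × C: 1 H each → 2
  1 × C: no H
  1 × O: 1 H
  1 × O: no H
  Total hydrogens = 24.
Molecular formula: C12H24O2

C12H24O2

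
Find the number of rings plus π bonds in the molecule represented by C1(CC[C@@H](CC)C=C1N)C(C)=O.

Molecular formula from the SMILES: C10H17NO.
DoU = (2C + 2 + N − H − X)/2 = (2·10 + 2 + 1 − 17 − 0)/2 = 6/2 = 3.
(Structurally: 1 ring(s) + 2 π bond(s) = 3.)

3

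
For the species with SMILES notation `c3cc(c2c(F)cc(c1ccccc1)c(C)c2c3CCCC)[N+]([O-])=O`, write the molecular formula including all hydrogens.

Heavy atoms from the SMILES: 21 C, 1 F, 1 N, 2 O.
Implicit hydrogens by atom environment:
  8 × C (aromatic): 1 H each → 8
  8 × C (aromatic): no H
  3 × C: 2 H each → 6
  2 × C: 3 H each → 6
  1 × F: no H
  1 × N (charge +1): no H
  1 × O: no H
  1 × O (charge -1): no H
  Total hydrogens = 20.
Molecular formula: C21H20FNO2

C21H20FNO2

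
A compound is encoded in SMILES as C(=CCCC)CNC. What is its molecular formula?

Heavy atoms from the SMILES: 7 C, 1 N.
Implicit hydrogens by atom environment:
  3 × C: 2 H each → 6
  2 × C: 3 H each → 6
  2 × C: 1 H each → 2
  1 × N: 1 H
  Total hydrogens = 15.
Molecular formula: C7H15N

C7H15N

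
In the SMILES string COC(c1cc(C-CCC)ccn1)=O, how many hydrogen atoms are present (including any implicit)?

Hydrogens are implicit in SMILES; fill each atom to its normal valence:
  3 × C: 2 H each → 6
  3 × C (aromatic): 1 H each → 3
  2 × C: 3 H each → 6
  2 × C (aromatic): no H
  2 × O: no H
  1 × C: no H
  1 × N (aromatic): no H
  Total hydrogens = 15.

15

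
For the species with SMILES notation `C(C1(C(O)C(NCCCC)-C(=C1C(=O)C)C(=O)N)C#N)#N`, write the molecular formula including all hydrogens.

C14H18N4O3

Heavy atoms from the SMILES: 14 C, 4 N, 3 O.
Implicit hydrogens by atom environment:
  7 × C: no H
  3 × C: 2 H each → 6
  2 × C: 3 H each → 6
  2 × C: 1 H each → 2
  2 × N: no H
  2 × O: no H
  1 × N: 2 H
  1 × N: 1 H
  1 × O: 1 H
  Total hydrogens = 18.
Molecular formula: C14H18N4O3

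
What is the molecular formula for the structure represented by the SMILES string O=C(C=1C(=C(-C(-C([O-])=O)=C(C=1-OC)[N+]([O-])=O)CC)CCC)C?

Heavy atoms from the SMILES: 15 C, 1 N, 6 O.
Implicit hydrogens by atom environment:
  6 × C (aromatic): no H
  4 × C: 3 H each → 12
  4 × O: no H
  3 × C: 2 H each → 6
  2 × C: no H
  2 × O (charge -1): no H
  1 × N (charge +1): no H
  Total hydrogens = 18.
Net charge -1.
Molecular formula: C15H18NO6-

C15H18NO6-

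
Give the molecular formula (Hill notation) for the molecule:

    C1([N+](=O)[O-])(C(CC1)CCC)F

C7H12FNO2

Heavy atoms from the SMILES: 7 C, 1 F, 1 N, 2 O.
Implicit hydrogens by atom environment:
  4 × C: 2 H each → 8
  1 × C: 3 H
  1 × C: 1 H
  1 × C: no H
  1 × F: no H
  1 × N (charge +1): no H
  1 × O: no H
  1 × O (charge -1): no H
  Total hydrogens = 12.
Molecular formula: C7H12FNO2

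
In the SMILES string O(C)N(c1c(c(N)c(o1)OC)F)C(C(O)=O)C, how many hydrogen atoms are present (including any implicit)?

Hydrogens are implicit in SMILES; fill each atom to its normal valence:
  4 × C (aromatic): no H
  3 × C: 3 H each → 9
  3 × O: no H
  1 × C: 1 H
  1 × C: no H
  1 × F: no H
  1 × N: 2 H
  1 × N: no H
  1 × O: 1 H
  1 × O (aromatic): no H
  Total hydrogens = 13.

13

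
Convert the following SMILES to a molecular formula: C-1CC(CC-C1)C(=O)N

C7H13NO

Heavy atoms from the SMILES: 7 C, 1 N, 1 O.
Implicit hydrogens by atom environment:
  5 × C: 2 H each → 10
  1 × C: 1 H
  1 × C: no H
  1 × N: 2 H
  1 × O: no H
  Total hydrogens = 13.
Molecular formula: C7H13NO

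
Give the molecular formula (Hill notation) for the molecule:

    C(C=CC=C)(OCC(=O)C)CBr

Heavy atoms from the SMILES: 1 Br, 9 C, 2 O.
Implicit hydrogens by atom environment:
  4 × C: 1 H each → 4
  3 × C: 2 H each → 6
  2 × O: no H
  1 × Br: no H
  1 × C: 3 H
  1 × C: no H
  Total hydrogens = 13.
Molecular formula: C9H13BrO2

C9H13BrO2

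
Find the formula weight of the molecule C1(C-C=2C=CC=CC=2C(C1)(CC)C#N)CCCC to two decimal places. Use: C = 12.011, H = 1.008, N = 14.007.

241.38

Molecular formula: C17H23N.
M = 17×12.011 + 23×1.008 + 1×14.007 = 241.38 g/mol.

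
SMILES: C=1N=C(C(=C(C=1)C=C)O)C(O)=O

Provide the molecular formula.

Heavy atoms from the SMILES: 8 C, 1 N, 3 O.
Implicit hydrogens by atom environment:
  3 × C (aromatic): no H
  2 × C (aromatic): 1 H each → 2
  2 × O: 1 H each → 2
  1 × C: 2 H
  1 × C: 1 H
  1 × C: no H
  1 × N (aromatic): no H
  1 × O: no H
  Total hydrogens = 7.
Molecular formula: C8H7NO3

C8H7NO3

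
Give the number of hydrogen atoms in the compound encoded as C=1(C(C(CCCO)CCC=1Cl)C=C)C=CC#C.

19

Hydrogens are implicit in SMILES; fill each atom to its normal valence:
  6 × C: 2 H each → 12
  6 × C: 1 H each → 6
  3 × C: no H
  1 × Cl: no H
  1 × O: 1 H
  Total hydrogens = 19.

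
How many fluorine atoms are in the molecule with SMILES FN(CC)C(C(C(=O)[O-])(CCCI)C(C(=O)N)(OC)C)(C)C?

1

The symbol for fluorine appears 1 time in the SMILES.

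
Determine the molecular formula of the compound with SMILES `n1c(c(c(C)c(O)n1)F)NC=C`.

C7H8FN3O

Heavy atoms from the SMILES: 7 C, 1 F, 3 N, 1 O.
Implicit hydrogens by atom environment:
  4 × C (aromatic): no H
  2 × N (aromatic): no H
  1 × C: 3 H
  1 × C: 2 H
  1 × C: 1 H
  1 × F: no H
  1 × N: 1 H
  1 × O: 1 H
  Total hydrogens = 8.
Molecular formula: C7H8FN3O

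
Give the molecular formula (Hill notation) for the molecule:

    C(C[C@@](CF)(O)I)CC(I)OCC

Heavy atoms from the SMILES: 8 C, 1 F, 2 I, 2 O.
Implicit hydrogens by atom environment:
  5 × C: 2 H each → 10
  2 × I: no H
  1 × C: 3 H
  1 × C: 1 H
  1 × C: no H
  1 × F: no H
  1 × O: 1 H
  1 × O: no H
  Total hydrogens = 15.
Molecular formula: C8H15FI2O2

C8H15FI2O2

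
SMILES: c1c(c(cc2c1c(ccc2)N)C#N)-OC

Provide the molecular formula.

Heavy atoms from the SMILES: 12 C, 2 N, 1 O.
Implicit hydrogens by atom environment:
  5 × C (aromatic): 1 H each → 5
  5 × C (aromatic): no H
  1 × C: 3 H
  1 × C: no H
  1 × N: 2 H
  1 × N: no H
  1 × O: no H
  Total hydrogens = 10.
Molecular formula: C12H10N2O

C12H10N2O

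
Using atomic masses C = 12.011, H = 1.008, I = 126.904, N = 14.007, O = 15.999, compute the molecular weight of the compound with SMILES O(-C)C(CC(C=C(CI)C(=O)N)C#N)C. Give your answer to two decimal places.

322.15

Molecular formula: C10H15IN2O2.
M = 10×12.011 + 15×1.008 + 1×126.904 + 2×14.007 + 2×15.999 = 322.15 g/mol.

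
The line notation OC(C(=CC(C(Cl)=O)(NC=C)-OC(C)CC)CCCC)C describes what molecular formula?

C16H28ClNO3

Heavy atoms from the SMILES: 16 C, 1 Cl, 1 N, 3 O.
Implicit hydrogens by atom environment:
  5 × C: 2 H each → 10
  4 × C: 3 H each → 12
  4 × C: 1 H each → 4
  3 × C: no H
  2 × O: no H
  1 × Cl: no H
  1 × N: 1 H
  1 × O: 1 H
  Total hydrogens = 28.
Molecular formula: C16H28ClNO3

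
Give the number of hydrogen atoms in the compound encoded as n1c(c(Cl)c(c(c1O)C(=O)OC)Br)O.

5

Hydrogens are implicit in SMILES; fill each atom to its normal valence:
  5 × C (aromatic): no H
  2 × O: 1 H each → 2
  2 × O: no H
  1 × Br: no H
  1 × C: 3 H
  1 × C: no H
  1 × Cl: no H
  1 × N (aromatic): no H
  Total hydrogens = 5.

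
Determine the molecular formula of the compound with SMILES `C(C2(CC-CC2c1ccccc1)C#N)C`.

Heavy atoms from the SMILES: 14 C, 1 N.
Implicit hydrogens by atom environment:
  5 × C (aromatic): 1 H each → 5
  4 × C: 2 H each → 8
  2 × C: no H
  1 × C: 3 H
  1 × C: 1 H
  1 × C (aromatic): no H
  1 × N: no H
  Total hydrogens = 17.
Molecular formula: C14H17N

C14H17N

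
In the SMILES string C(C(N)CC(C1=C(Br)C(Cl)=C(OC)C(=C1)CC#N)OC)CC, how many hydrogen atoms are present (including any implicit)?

Hydrogens are implicit in SMILES; fill each atom to its normal valence:
  5 × C (aromatic): no H
  4 × C: 2 H each → 8
  3 × C: 3 H each → 9
  2 × C: 1 H each → 2
  2 × O: no H
  1 × Br: no H
  1 × C (aromatic): 1 H
  1 × C: no H
  1 × Cl: no H
  1 × N: 2 H
  1 × N: no H
  Total hydrogens = 22.

22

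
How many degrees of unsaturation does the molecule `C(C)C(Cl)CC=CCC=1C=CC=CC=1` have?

Molecular formula from the SMILES: C13H17Cl.
DoU = (2C + 2 + N − H − X)/2 = (2·13 + 2 + 0 − 17 − 1)/2 = 10/2 = 5.
(Structurally: 1 ring(s) + 4 π bond(s) = 5.)

5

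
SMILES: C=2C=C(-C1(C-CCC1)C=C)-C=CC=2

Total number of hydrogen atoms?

16

Hydrogens are implicit in SMILES; fill each atom to its normal valence:
  5 × C: 2 H each → 10
  5 × C (aromatic): 1 H each → 5
  1 × C: 1 H
  1 × C: no H
  1 × C (aromatic): no H
  Total hydrogens = 16.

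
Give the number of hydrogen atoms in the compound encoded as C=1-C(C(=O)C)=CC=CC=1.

Hydrogens are implicit in SMILES; fill each atom to its normal valence:
  5 × C (aromatic): 1 H each → 5
  1 × C: 3 H
  1 × C (aromatic): no H
  1 × C: no H
  1 × O: no H
  Total hydrogens = 8.

8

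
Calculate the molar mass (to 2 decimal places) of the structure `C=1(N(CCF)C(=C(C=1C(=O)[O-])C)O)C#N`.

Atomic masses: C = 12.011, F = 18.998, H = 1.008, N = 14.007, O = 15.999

211.17

Molecular formula: C9H8FN2O3-.
M = 9×12.011 + 1×18.998 + 8×1.008 + 2×14.007 + 3×15.999 = 211.17 g/mol.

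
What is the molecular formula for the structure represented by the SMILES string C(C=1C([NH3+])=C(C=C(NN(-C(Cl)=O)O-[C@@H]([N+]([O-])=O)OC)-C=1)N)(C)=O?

Heavy atoms from the SMILES: 11 C, 1 Cl, 5 N, 6 O.
Implicit hydrogens by atom environment:
  5 × O: no H
  4 × C (aromatic): no H
  2 × C: 3 H each → 6
  2 × C (aromatic): 1 H each → 2
  2 × C: no H
  1 × C: 1 H
  1 × Cl: no H
  1 × N (charge +1): 3 H
  1 × N: 2 H
  1 × N: 1 H
  1 × N: no H
  1 × N (charge +1): no H
  1 × O (charge -1): no H
  Total hydrogens = 15.
Net charge +1.
Molecular formula: C11H15ClN5O6+

C11H15ClN5O6+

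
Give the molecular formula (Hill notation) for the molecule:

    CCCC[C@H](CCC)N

C8H19N

Heavy atoms from the SMILES: 8 C, 1 N.
Implicit hydrogens by atom environment:
  5 × C: 2 H each → 10
  2 × C: 3 H each → 6
  1 × C: 1 H
  1 × N: 2 H
  Total hydrogens = 19.
Molecular formula: C8H19N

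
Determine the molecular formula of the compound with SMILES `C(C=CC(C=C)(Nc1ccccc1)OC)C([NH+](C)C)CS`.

Heavy atoms from the SMILES: 17 C, 2 N, 1 O, 1 S.
Implicit hydrogens by atom environment:
  5 × C (aromatic): 1 H each → 5
  4 × C: 1 H each → 4
  3 × C: 3 H each → 9
  3 × C: 2 H each → 6
  1 × C: no H
  1 × C (aromatic): no H
  1 × N (charge +1): 1 H
  1 × N: 1 H
  1 × O: no H
  1 × S: 1 H
  Total hydrogens = 27.
Net charge +1.
Molecular formula: C17H27N2OS+

C17H27N2OS+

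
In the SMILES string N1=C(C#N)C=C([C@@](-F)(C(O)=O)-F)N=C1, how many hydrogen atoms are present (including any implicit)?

Hydrogens are implicit in SMILES; fill each atom to its normal valence:
  3 × C: no H
  2 × C (aromatic): 1 H each → 2
  2 × C (aromatic): no H
  2 × F: no H
  2 × N (aromatic): no H
  1 × N: no H
  1 × O: 1 H
  1 × O: no H
  Total hydrogens = 3.

3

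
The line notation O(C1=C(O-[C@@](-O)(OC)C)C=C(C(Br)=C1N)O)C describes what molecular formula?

Heavy atoms from the SMILES: 1 Br, 10 C, 1 N, 5 O.
Implicit hydrogens by atom environment:
  5 × C (aromatic): no H
  3 × C: 3 H each → 9
  3 × O: no H
  2 × O: 1 H each → 2
  1 × Br: no H
  1 × C (aromatic): 1 H
  1 × C: no H
  1 × N: 2 H
  Total hydrogens = 14.
Molecular formula: C10H14BrNO5

C10H14BrNO5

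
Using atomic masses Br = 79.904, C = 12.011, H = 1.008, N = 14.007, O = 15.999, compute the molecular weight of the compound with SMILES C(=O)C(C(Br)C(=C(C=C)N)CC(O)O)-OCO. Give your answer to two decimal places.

Molecular formula: C10H16BrNO5.
M = 1×79.904 + 10×12.011 + 16×1.008 + 1×14.007 + 5×15.999 = 310.14 g/mol.

310.14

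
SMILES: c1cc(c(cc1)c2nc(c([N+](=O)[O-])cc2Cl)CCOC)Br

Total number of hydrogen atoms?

Hydrogens are implicit in SMILES; fill each atom to its normal valence:
  6 × C (aromatic): no H
  5 × C (aromatic): 1 H each → 5
  2 × C: 2 H each → 4
  2 × O: no H
  1 × Br: no H
  1 × C: 3 H
  1 × Cl: no H
  1 × N (aromatic): no H
  1 × N (charge +1): no H
  1 × O (charge -1): no H
  Total hydrogens = 12.

12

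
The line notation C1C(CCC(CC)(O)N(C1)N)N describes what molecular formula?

C8H19N3O

Heavy atoms from the SMILES: 8 C, 3 N, 1 O.
Implicit hydrogens by atom environment:
  5 × C: 2 H each → 10
  2 × N: 2 H each → 4
  1 × C: 3 H
  1 × C: 1 H
  1 × C: no H
  1 × N: no H
  1 × O: 1 H
  Total hydrogens = 19.
Molecular formula: C8H19N3O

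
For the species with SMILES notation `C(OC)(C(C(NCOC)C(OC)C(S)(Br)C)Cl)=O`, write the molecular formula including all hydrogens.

Heavy atoms from the SMILES: 1 Br, 10 C, 1 Cl, 1 N, 4 O, 1 S.
Implicit hydrogens by atom environment:
  4 × C: 3 H each → 12
  4 × O: no H
  3 × C: 1 H each → 3
  2 × C: no H
  1 × Br: no H
  1 × C: 2 H
  1 × Cl: no H
  1 × N: 1 H
  1 × S: 1 H
  Total hydrogens = 19.
Molecular formula: C10H19BrClNO4S

C10H19BrClNO4S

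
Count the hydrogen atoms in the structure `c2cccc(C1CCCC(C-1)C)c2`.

18

Hydrogens are implicit in SMILES; fill each atom to its normal valence:
  5 × C (aromatic): 1 H each → 5
  4 × C: 2 H each → 8
  2 × C: 1 H each → 2
  1 × C: 3 H
  1 × C (aromatic): no H
  Total hydrogens = 18.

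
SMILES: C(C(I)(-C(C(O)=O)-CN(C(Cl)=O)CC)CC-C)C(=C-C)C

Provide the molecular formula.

C15H25ClINO3

Heavy atoms from the SMILES: 15 C, 1 Cl, 1 I, 1 N, 3 O.
Implicit hydrogens by atom environment:
  5 × C: 2 H each → 10
  4 × C: 3 H each → 12
  4 × C: no H
  2 × C: 1 H each → 2
  2 × O: no H
  1 × Cl: no H
  1 × I: no H
  1 × N: no H
  1 × O: 1 H
  Total hydrogens = 25.
Molecular formula: C15H25ClINO3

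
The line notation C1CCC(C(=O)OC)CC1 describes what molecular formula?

Heavy atoms from the SMILES: 8 C, 2 O.
Implicit hydrogens by atom environment:
  5 × C: 2 H each → 10
  2 × O: no H
  1 × C: 3 H
  1 × C: 1 H
  1 × C: no H
  Total hydrogens = 14.
Molecular formula: C8H14O2

C8H14O2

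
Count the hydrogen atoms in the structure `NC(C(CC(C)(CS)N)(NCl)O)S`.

16

Hydrogens are implicit in SMILES; fill each atom to its normal valence:
  2 × C: 2 H each → 4
  2 × C: no H
  2 × N: 2 H each → 4
  2 × S: 1 H each → 2
  1 × C: 3 H
  1 × C: 1 H
  1 × Cl: no H
  1 × N: 1 H
  1 × O: 1 H
  Total hydrogens = 16.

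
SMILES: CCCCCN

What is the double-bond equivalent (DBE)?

0

Molecular formula from the SMILES: C5H13N.
DoU = (2C + 2 + N − H − X)/2 = (2·5 + 2 + 1 − 13 − 0)/2 = 0/2 = 0.
(Structurally: 0 ring(s) + 0 π bond(s) = 0.)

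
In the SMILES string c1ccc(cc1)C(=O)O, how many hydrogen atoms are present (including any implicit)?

6

Hydrogens are implicit in SMILES; fill each atom to its normal valence:
  5 × C (aromatic): 1 H each → 5
  1 × C (aromatic): no H
  1 × C: no H
  1 × O: 1 H
  1 × O: no H
  Total hydrogens = 6.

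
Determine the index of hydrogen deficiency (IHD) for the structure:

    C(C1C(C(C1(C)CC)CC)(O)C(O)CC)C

Molecular formula from the SMILES: C14H28O2.
DoU = (2C + 2 + N − H − X)/2 = (2·14 + 2 + 0 − 28 − 0)/2 = 2/2 = 1.
(Structurally: 1 ring(s) + 0 π bond(s) = 1.)

1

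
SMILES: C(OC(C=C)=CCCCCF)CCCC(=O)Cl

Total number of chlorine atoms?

1

The symbol for chlorine appears 1 time in the SMILES.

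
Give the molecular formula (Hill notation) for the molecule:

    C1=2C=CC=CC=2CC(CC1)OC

Heavy atoms from the SMILES: 11 C, 1 O.
Implicit hydrogens by atom environment:
  4 × C (aromatic): 1 H each → 4
  3 × C: 2 H each → 6
  2 × C (aromatic): no H
  1 × C: 3 H
  1 × C: 1 H
  1 × O: no H
  Total hydrogens = 14.
Molecular formula: C11H14O

C11H14O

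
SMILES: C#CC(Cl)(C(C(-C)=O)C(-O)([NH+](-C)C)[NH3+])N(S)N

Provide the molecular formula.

Heavy atoms from the SMILES: 9 C, 1 Cl, 4 N, 2 O, 1 S.
Implicit hydrogens by atom environment:
  4 × C: no H
  3 × C: 3 H each → 9
  2 × C: 1 H each → 2
  1 × Cl: no H
  1 × N (charge +1): 3 H
  1 × N: 2 H
  1 × N (charge +1): 1 H
  1 × N: no H
  1 × O: 1 H
  1 × O: no H
  1 × S: 1 H
  Total hydrogens = 19.
Net charge +2.
Molecular formula: [C9H19ClN4O2S]2+

[C9H19ClN4O2S]2+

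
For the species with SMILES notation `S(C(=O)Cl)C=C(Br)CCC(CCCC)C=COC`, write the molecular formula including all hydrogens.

C13H20BrClO2S

Heavy atoms from the SMILES: 1 Br, 13 C, 1 Cl, 2 O, 1 S.
Implicit hydrogens by atom environment:
  5 × C: 2 H each → 10
  4 × C: 1 H each → 4
  2 × C: 3 H each → 6
  2 × C: no H
  2 × O: no H
  1 × Br: no H
  1 × Cl: no H
  1 × S: no H
  Total hydrogens = 20.
Molecular formula: C13H20BrClO2S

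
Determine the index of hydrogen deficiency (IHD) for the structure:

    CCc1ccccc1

Molecular formula from the SMILES: C8H10.
DoU = (2C + 2 + N − H − X)/2 = (2·8 + 2 + 0 − 10 − 0)/2 = 8/2 = 4.
(Structurally: 1 ring(s) + 3 π bond(s) = 4.)

4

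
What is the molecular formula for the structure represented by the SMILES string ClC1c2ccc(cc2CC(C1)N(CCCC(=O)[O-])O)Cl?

C14H16Cl2NO3-

Heavy atoms from the SMILES: 14 C, 2 Cl, 1 N, 3 O.
Implicit hydrogens by atom environment:
  5 × C: 2 H each → 10
  3 × C (aromatic): 1 H each → 3
  3 × C (aromatic): no H
  2 × C: 1 H each → 2
  2 × Cl: no H
  1 × C: no H
  1 × N: no H
  1 × O: 1 H
  1 × O: no H
  1 × O (charge -1): no H
  Total hydrogens = 16.
Net charge -1.
Molecular formula: C14H16Cl2NO3-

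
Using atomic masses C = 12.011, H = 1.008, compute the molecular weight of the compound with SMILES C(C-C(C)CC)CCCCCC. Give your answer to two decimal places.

Molecular formula: C12H26.
M = 12×12.011 + 26×1.008 = 170.34 g/mol.

170.34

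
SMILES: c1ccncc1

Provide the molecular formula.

Heavy atoms from the SMILES: 5 C, 1 N.
Implicit hydrogens by atom environment:
  5 × C (aromatic): 1 H each → 5
  1 × N (aromatic): no H
  Total hydrogens = 5.
Molecular formula: C5H5N

C5H5N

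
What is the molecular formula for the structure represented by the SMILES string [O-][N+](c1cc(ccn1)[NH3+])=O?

Heavy atoms from the SMILES: 5 C, 3 N, 2 O.
Implicit hydrogens by atom environment:
  3 × C (aromatic): 1 H each → 3
  2 × C (aromatic): no H
  1 × N (charge +1): 3 H
  1 × N (aromatic): no H
  1 × N (charge +1): no H
  1 × O: no H
  1 × O (charge -1): no H
  Total hydrogens = 6.
Net charge +1.
Molecular formula: C5H6N3O2+

C5H6N3O2+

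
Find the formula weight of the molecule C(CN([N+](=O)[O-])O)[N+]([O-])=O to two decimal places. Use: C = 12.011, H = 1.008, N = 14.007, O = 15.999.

Molecular formula: C2H5N3O5.
M = 2×12.011 + 5×1.008 + 3×14.007 + 5×15.999 = 151.08 g/mol.

151.08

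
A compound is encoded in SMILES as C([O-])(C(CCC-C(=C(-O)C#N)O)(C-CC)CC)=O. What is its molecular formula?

C13H20NO4-

Heavy atoms from the SMILES: 13 C, 1 N, 4 O.
Implicit hydrogens by atom environment:
  6 × C: 2 H each → 12
  5 × C: no H
  2 × C: 3 H each → 6
  2 × O: 1 H each → 2
  1 × N: no H
  1 × O: no H
  1 × O (charge -1): no H
  Total hydrogens = 20.
Net charge -1.
Molecular formula: C13H20NO4-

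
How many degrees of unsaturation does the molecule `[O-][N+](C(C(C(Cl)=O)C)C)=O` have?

2

Molecular formula from the SMILES: C5H8ClNO3.
DoU = (2C + 2 + N − H − X)/2 = (2·5 + 2 + 1 − 8 − 1)/2 = 4/2 = 2.
(Structurally: 0 ring(s) + 2 π bond(s) = 2.)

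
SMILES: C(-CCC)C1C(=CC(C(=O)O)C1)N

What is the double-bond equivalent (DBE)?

Molecular formula from the SMILES: C10H17NO2.
DoU = (2C + 2 + N − H − X)/2 = (2·10 + 2 + 1 − 17 − 0)/2 = 6/2 = 3.
(Structurally: 1 ring(s) + 2 π bond(s) = 3.)

3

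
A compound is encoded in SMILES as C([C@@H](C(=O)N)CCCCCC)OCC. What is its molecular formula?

Heavy atoms from the SMILES: 11 C, 1 N, 2 O.
Implicit hydrogens by atom environment:
  7 × C: 2 H each → 14
  2 × C: 3 H each → 6
  2 × O: no H
  1 × C: 1 H
  1 × C: no H
  1 × N: 2 H
  Total hydrogens = 23.
Molecular formula: C11H23NO2

C11H23NO2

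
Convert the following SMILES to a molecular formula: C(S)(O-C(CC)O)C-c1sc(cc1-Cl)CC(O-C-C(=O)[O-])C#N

C14H17ClNO5S2-

Heavy atoms from the SMILES: 14 C, 1 Cl, 1 N, 5 O, 2 S.
Implicit hydrogens by atom environment:
  4 × C: 2 H each → 8
  3 × C: 1 H each → 3
  3 × C (aromatic): no H
  3 × O: no H
  2 × C: no H
  1 × C: 3 H
  1 × C (aromatic): 1 H
  1 × Cl: no H
  1 × N: no H
  1 × O: 1 H
  1 × O (charge -1): no H
  1 × S: 1 H
  1 × S (aromatic): no H
  Total hydrogens = 17.
Net charge -1.
Molecular formula: C14H17ClNO5S2-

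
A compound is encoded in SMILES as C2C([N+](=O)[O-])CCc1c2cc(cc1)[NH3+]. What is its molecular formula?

C10H13N2O2+

Heavy atoms from the SMILES: 10 C, 2 N, 2 O.
Implicit hydrogens by atom environment:
  3 × C: 2 H each → 6
  3 × C (aromatic): 1 H each → 3
  3 × C (aromatic): no H
  1 × C: 1 H
  1 × N (charge +1): 3 H
  1 × N (charge +1): no H
  1 × O: no H
  1 × O (charge -1): no H
  Total hydrogens = 13.
Net charge +1.
Molecular formula: C10H13N2O2+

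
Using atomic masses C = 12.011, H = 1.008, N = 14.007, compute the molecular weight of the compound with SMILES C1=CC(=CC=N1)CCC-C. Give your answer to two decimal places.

135.21

Molecular formula: C9H13N.
M = 9×12.011 + 13×1.008 + 1×14.007 = 135.21 g/mol.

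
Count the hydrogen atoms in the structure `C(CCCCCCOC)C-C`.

Hydrogens are implicit in SMILES; fill each atom to its normal valence:
  8 × C: 2 H each → 16
  2 × C: 3 H each → 6
  1 × O: no H
  Total hydrogens = 22.

22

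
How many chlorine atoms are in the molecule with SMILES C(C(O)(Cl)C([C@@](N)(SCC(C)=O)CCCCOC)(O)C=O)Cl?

The symbol for chlorine appears 2 times in the SMILES.

2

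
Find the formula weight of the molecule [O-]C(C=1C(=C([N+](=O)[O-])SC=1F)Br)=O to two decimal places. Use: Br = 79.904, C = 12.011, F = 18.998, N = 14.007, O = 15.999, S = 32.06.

Molecular formula: C5BrFNO4S-.
M = 1×79.904 + 5×12.011 + 1×18.998 + 1×14.007 + 4×15.999 + 1×32.06 = 269.02 g/mol.

269.02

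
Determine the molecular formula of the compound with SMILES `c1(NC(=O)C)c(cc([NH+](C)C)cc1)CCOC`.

C13H21N2O2+

Heavy atoms from the SMILES: 13 C, 2 N, 2 O.
Implicit hydrogens by atom environment:
  4 × C: 3 H each → 12
  3 × C (aromatic): 1 H each → 3
  3 × C (aromatic): no H
  2 × C: 2 H each → 4
  2 × O: no H
  1 × C: no H
  1 × N: 1 H
  1 × N (charge +1): 1 H
  Total hydrogens = 21.
Net charge +1.
Molecular formula: C13H21N2O2+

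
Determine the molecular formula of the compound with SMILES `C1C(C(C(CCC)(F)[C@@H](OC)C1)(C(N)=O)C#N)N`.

C12H20FN3O2

Heavy atoms from the SMILES: 12 C, 1 F, 3 N, 2 O.
Implicit hydrogens by atom environment:
  4 × C: 2 H each → 8
  4 × C: no H
  2 × C: 3 H each → 6
  2 × C: 1 H each → 2
  2 × N: 2 H each → 4
  2 × O: no H
  1 × F: no H
  1 × N: no H
  Total hydrogens = 20.
Molecular formula: C12H20FN3O2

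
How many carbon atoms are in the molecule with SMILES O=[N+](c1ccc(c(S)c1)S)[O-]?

6

The symbol for carbon appears 6 times in the SMILES. Lowercase c denotes aromatic carbon and counts toward C.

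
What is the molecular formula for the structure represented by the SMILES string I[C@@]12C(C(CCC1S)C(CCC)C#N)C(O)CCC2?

Heavy atoms from the SMILES: 15 C, 1 I, 1 N, 1 O, 1 S.
Implicit hydrogens by atom environment:
  7 × C: 2 H each → 14
  5 × C: 1 H each → 5
  2 × C: no H
  1 × C: 3 H
  1 × I: no H
  1 × N: no H
  1 × O: 1 H
  1 × S: 1 H
  Total hydrogens = 24.
Molecular formula: C15H24INOS

C15H24INOS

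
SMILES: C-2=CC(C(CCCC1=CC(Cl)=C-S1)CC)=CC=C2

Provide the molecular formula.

Heavy atoms from the SMILES: 16 C, 1 Cl, 1 S.
Implicit hydrogens by atom environment:
  7 × C (aromatic): 1 H each → 7
  4 × C: 2 H each → 8
  3 × C (aromatic): no H
  1 × C: 3 H
  1 × C: 1 H
  1 × Cl: no H
  1 × S (aromatic): no H
  Total hydrogens = 19.
Molecular formula: C16H19ClS

C16H19ClS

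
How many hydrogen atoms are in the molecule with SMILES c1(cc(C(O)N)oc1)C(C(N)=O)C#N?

Hydrogens are implicit in SMILES; fill each atom to its normal valence:
  2 × C (aromatic): 1 H each → 2
  2 × C: 1 H each → 2
  2 × C (aromatic): no H
  2 × C: no H
  2 × N: 2 H each → 4
  1 × N: no H
  1 × O: 1 H
  1 × O (aromatic): no H
  1 × O: no H
  Total hydrogens = 9.

9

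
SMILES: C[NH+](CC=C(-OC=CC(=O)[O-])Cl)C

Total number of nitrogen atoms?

1

The symbol for nitrogen appears 1 time in the SMILES.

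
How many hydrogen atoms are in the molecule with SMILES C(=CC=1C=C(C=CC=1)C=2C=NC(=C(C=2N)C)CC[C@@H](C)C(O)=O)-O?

Hydrogens are implicit in SMILES; fill each atom to its normal valence:
  6 × C (aromatic): no H
  5 × C (aromatic): 1 H each → 5
  3 × C: 1 H each → 3
  2 × C: 3 H each → 6
  2 × C: 2 H each → 4
  2 × O: 1 H each → 2
  1 × C: no H
  1 × N: 2 H
  1 × N (aromatic): no H
  1 × O: no H
  Total hydrogens = 22.

22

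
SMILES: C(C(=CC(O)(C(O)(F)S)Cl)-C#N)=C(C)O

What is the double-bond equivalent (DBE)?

Molecular formula from the SMILES: C8H9ClFNO3S.
DoU = (2C + 2 + N − H − X)/2 = (2·8 + 2 + 1 − 9 − 2)/2 = 8/2 = 4.
(Structurally: 0 ring(s) + 4 π bond(s) = 4.)

4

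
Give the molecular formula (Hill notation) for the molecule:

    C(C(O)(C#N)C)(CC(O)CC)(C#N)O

C9H14N2O3

Heavy atoms from the SMILES: 9 C, 2 N, 3 O.
Implicit hydrogens by atom environment:
  4 × C: no H
  3 × O: 1 H each → 3
  2 × C: 3 H each → 6
  2 × C: 2 H each → 4
  2 × N: no H
  1 × C: 1 H
  Total hydrogens = 14.
Molecular formula: C9H14N2O3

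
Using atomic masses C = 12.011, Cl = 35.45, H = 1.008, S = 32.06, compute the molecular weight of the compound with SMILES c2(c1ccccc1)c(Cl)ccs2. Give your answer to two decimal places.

Molecular formula: C10H7ClS.
M = 10×12.011 + 1×35.45 + 7×1.008 + 1×32.06 = 194.68 g/mol.

194.68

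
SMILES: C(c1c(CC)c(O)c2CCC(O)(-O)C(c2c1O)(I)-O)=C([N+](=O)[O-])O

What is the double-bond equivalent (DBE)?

7

Molecular formula from the SMILES: C14H16INO8.
DoU = (2C + 2 + N − H − X)/2 = (2·14 + 2 + 1 − 16 − 1)/2 = 14/2 = 7.
(Structurally: 2 ring(s) + 5 π bond(s) = 7.)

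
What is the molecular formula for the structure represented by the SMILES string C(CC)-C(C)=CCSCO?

Heavy atoms from the SMILES: 8 C, 1 O, 1 S.
Implicit hydrogens by atom environment:
  4 × C: 2 H each → 8
  2 × C: 3 H each → 6
  1 × C: 1 H
  1 × C: no H
  1 × O: 1 H
  1 × S: no H
  Total hydrogens = 16.
Molecular formula: C8H16OS

C8H16OS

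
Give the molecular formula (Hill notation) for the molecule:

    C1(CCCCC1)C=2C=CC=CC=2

C12H16

Heavy atoms from the SMILES: 12 C.
Implicit hydrogens by atom environment:
  5 × C: 2 H each → 10
  5 × C (aromatic): 1 H each → 5
  1 × C: 1 H
  1 × C (aromatic): no H
  Total hydrogens = 16.
Molecular formula: C12H16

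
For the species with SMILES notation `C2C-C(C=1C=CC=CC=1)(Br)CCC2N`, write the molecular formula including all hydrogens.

Heavy atoms from the SMILES: 1 Br, 12 C, 1 N.
Implicit hydrogens by atom environment:
  5 × C (aromatic): 1 H each → 5
  4 × C: 2 H each → 8
  1 × Br: no H
  1 × C: 1 H
  1 × C: no H
  1 × C (aromatic): no H
  1 × N: 2 H
  Total hydrogens = 16.
Molecular formula: C12H16BrN

C12H16BrN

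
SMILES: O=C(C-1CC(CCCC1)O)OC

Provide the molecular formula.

C9H16O3

Heavy atoms from the SMILES: 9 C, 3 O.
Implicit hydrogens by atom environment:
  5 × C: 2 H each → 10
  2 × C: 1 H each → 2
  2 × O: no H
  1 × C: 3 H
  1 × C: no H
  1 × O: 1 H
  Total hydrogens = 16.
Molecular formula: C9H16O3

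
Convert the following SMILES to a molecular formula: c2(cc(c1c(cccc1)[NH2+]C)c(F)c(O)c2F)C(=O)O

Heavy atoms from the SMILES: 14 C, 2 F, 1 N, 3 O.
Implicit hydrogens by atom environment:
  7 × C (aromatic): no H
  5 × C (aromatic): 1 H each → 5
  2 × F: no H
  2 × O: 1 H each → 2
  1 × C: 3 H
  1 × C: no H
  1 × N (charge +1): 2 H
  1 × O: no H
  Total hydrogens = 12.
Net charge +1.
Molecular formula: C14H12F2NO3+

C14H12F2NO3+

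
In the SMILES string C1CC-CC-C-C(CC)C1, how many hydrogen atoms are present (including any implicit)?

Hydrogens are implicit in SMILES; fill each atom to its normal valence:
  8 × C: 2 H each → 16
  1 × C: 3 H
  1 × C: 1 H
  Total hydrogens = 20.

20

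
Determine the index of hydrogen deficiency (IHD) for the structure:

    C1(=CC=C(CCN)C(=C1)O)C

Molecular formula from the SMILES: C9H13NO.
DoU = (2C + 2 + N − H − X)/2 = (2·9 + 2 + 1 − 13 − 0)/2 = 8/2 = 4.
(Structurally: 1 ring(s) + 3 π bond(s) = 4.)

4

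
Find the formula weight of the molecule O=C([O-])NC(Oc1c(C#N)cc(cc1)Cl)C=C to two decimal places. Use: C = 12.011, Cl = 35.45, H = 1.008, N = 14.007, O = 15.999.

251.65

Molecular formula: C11H8ClN2O3-.
M = 11×12.011 + 1×35.45 + 8×1.008 + 2×14.007 + 3×15.999 = 251.65 g/mol.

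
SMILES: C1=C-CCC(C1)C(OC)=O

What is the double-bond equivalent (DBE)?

Molecular formula from the SMILES: C8H12O2.
DoU = (2C + 2 + N − H − X)/2 = (2·8 + 2 + 0 − 12 − 0)/2 = 6/2 = 3.
(Structurally: 1 ring(s) + 2 π bond(s) = 3.)

3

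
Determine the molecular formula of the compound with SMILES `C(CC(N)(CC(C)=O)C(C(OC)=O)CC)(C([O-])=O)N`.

Heavy atoms from the SMILES: 12 C, 2 N, 5 O.
Implicit hydrogens by atom environment:
  4 × C: no H
  4 × O: no H
  3 × C: 3 H each → 9
  3 × C: 2 H each → 6
  2 × C: 1 H each → 2
  2 × N: 2 H each → 4
  1 × O (charge -1): no H
  Total hydrogens = 21.
Net charge -1.
Molecular formula: C12H21N2O5-

C12H21N2O5-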